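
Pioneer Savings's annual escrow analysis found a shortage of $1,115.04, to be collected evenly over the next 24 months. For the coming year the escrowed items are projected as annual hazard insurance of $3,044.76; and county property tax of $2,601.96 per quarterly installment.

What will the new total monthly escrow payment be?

Hazard insurance: $3,044.76
County property tax: $2,601.96 × 4 = $10,407.84
Combined annual = $3,044.76 + $10,407.84 = $13,452.60
Monthly escrow = $13,452.60 / 12 = $1,121.05
Shortage spread = $1,115.04 ÷ 24 = $46.46/mo
New monthly escrow = $1,121.05 + $46.46 = $1,167.51

$1,167.51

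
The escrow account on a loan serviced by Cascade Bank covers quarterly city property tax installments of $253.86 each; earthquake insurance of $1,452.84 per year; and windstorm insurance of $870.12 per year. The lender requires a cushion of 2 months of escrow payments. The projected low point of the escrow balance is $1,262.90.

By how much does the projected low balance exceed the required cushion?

City property tax — $253.86 × 4 = $1,015.44/yr
Earthquake insurance — $1,452.84/yr
Windstorm insurance — $870.12/yr
Total per year = $1,015.44 + $1,452.84 + $870.12 = $3,338.40
Monthly escrow = $3,338.40 ÷ 12 = $278.20
Cushion = 2 × $278.20 = $556.40
Excess over cushion: $1,262.90 − $556.40 = $706.50

$706.50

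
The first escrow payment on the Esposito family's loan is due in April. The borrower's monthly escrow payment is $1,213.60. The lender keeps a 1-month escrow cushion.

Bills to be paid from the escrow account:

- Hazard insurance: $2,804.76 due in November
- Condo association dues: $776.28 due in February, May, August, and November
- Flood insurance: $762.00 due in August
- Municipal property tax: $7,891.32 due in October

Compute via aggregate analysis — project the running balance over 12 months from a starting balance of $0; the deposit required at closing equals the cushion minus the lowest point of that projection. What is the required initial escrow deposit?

Cushion = 1 × $1,213.60 = $1,213.60
Trial balance (start $0, +$1,213.60 each month, − disbursements):
  Apr: +$1,213.60 → $1,213.60
  May: +$1,213.60 − $776.28 → $1,650.92
  Jun: +$1,213.60 → $2,864.52
  Jul: +$1,213.60 → $4,078.12
  Aug: +$1,213.60 − $1,538.28 → $3,753.44
  Sep: +$1,213.60 → $4,967.04
  Oct: +$1,213.60 − $7,891.32 → -$1,710.68
  Nov: +$1,213.60 − $3,581.04 → -$4,078.12
  Dec: +$1,213.60 → -$2,864.52
  Jan: +$1,213.60 → -$1,650.92
  Feb: +$1,213.60 − $776.28 → -$1,213.60
  Mar: +$1,213.60 → $0.00
Lowest trial balance = -$4,078.12 (Nov)
Initial deposit = cushion − low point = $1,213.60 − (-$4,078.12) = $5,291.72

$5,291.72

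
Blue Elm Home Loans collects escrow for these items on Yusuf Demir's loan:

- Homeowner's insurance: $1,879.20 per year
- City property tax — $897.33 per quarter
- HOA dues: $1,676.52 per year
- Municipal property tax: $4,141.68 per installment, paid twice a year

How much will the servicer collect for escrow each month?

$1,285.70

Homeowner's insurance — $1,879.20
City property tax — $897.33 × 4 = $3,589.32
HOA dues — $1,676.52
Municipal property tax — $4,141.68 × 2 = $8,283.36
Yearly total = $1,879.20 + $3,589.32 + $1,676.52 + $8,283.36 = $15,428.40
Monthly escrow = $15,428.40 / 12 = $1,285.70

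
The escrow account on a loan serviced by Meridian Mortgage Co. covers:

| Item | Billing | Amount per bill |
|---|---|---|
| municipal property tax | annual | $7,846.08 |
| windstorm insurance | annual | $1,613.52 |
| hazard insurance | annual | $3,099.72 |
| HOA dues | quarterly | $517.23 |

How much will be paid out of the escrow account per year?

$14,628.24

Municipal property tax — $7,846.08 per year
Windstorm insurance — $1,613.52 per year
Hazard insurance — $3,099.72 per year
HOA dues — $517.23 × 4 = $2,068.92 per year
Annual escrow total = $7,846.08 + $1,613.52 + $3,099.72 + $2,068.92 = $14,628.24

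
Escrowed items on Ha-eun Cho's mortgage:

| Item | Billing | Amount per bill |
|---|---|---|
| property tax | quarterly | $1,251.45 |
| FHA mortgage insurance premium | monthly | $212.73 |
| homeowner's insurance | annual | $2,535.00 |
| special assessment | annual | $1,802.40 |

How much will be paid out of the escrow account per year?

Property tax: $1,251.45 × 4 = $5,005.80 per year
FHA mortgage insurance premium: $212.73 × 12 = $2,552.76 per year
Homeowner's insurance: $2,535.00 per year
Special assessment: $1,802.40 per year
Total annual escrow = $11,895.96

$11,895.96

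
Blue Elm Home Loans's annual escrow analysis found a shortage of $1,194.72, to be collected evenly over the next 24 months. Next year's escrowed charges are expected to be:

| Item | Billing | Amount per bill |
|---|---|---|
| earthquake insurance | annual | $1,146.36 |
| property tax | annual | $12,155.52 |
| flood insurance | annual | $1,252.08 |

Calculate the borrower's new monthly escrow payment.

$1,262.61

Earthquake insurance: $1,146.36 annually
Property tax: $12,155.52 annually
Flood insurance: $1,252.08 annually
Total annual escrow = $1,146.36 + $12,155.52 + $1,252.08 = $14,553.96
Monthly escrow = $14,553.96 ÷ 12 = $1,212.83
Monthly shortage recovery: $1,194.72 ÷ 24 = $49.78
Adjusted monthly = $1,212.83 + $49.78 = $1,262.61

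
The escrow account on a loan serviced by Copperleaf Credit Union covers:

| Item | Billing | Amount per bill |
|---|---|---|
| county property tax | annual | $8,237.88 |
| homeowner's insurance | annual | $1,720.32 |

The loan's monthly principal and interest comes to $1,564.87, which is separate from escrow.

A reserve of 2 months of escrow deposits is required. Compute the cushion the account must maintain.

County property tax = $8,237.88/yr
Homeowner's insurance = $1,720.32/yr
Yearly total = $8,237.88 + $1,720.32 = $9,958.20
Monthly = $9,958.20 / 12 = $829.85
Required cushion = 2 × $829.85 = $1,659.70

$1,659.70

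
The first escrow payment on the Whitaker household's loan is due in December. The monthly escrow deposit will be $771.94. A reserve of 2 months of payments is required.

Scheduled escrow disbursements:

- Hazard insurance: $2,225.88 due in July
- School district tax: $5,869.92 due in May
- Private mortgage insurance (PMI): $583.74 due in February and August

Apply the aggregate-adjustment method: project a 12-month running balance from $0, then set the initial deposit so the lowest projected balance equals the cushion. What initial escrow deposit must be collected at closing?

Cushion = 2 × $771.94 = $1,543.88
Trial balance (start $0, +$771.94 each month, − disbursements):
  Dec: +$771.94 → $771.94
  Jan: +$771.94 → $1,543.88
  Feb: +$771.94 − $583.74 → $1,732.08
  Mar: +$771.94 → $2,504.02
  Apr: +$771.94 → $3,275.96
  May: +$771.94 − $5,869.92 → -$1,822.02
  Jun: +$771.94 → -$1,050.08
  Jul: +$771.94 − $2,225.88 → -$2,504.02
  Aug: +$771.94 − $583.74 → -$2,315.82
  Sep: +$771.94 → -$1,543.88
  Oct: +$771.94 → -$771.94
  Nov: +$771.94 → $0.00
Lowest trial balance = -$2,504.02 (Jul)
Initial deposit = cushion − low point = $1,543.88 − (-$2,504.02) = $4,047.90

$4,047.90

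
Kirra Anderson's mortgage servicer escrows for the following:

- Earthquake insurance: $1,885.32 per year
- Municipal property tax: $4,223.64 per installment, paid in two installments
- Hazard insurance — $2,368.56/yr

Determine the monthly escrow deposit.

Earthquake insurance: $1,885.32 per year
Municipal property tax: $4,223.64 × 2 = $8,447.28 per year
Hazard insurance: $2,368.56 per year
Annual escrow total = $12,701.16
Base monthly escrow = $12,701.16 / 12 = $1,058.43

$1,058.43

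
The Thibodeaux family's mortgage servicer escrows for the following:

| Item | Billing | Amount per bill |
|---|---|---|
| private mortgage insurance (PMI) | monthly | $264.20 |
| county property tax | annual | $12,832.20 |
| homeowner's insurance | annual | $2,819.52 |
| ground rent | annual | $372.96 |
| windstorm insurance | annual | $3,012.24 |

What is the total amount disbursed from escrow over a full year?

Private mortgage insurance (PMI): $264.20 × 12 = $3,170.40 annually
County property tax: $12,832.20 annually
Homeowner's insurance: $2,819.52 annually
Ground rent: $372.96 annually
Windstorm insurance: $3,012.24 annually
Total annual escrow = $3,170.40 + $12,832.20 + $2,819.52 + $372.96 + $3,012.24 = $22,207.32

$22,207.32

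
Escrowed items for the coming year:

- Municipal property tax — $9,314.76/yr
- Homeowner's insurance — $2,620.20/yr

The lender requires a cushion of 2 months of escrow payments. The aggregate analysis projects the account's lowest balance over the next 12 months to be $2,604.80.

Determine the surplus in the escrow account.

Municipal property tax — $9,314.76 annually
Homeowner's insurance — $2,620.20 annually
Total per year = $9,314.76 + $2,620.20 = $11,934.96
Monthly escrow = $11,934.96 ÷ 12 = $994.58
Required cushion = 2 × $994.58 = $1,989.16
Excess over cushion: $2,604.80 − $1,989.16 = $615.64

$615.64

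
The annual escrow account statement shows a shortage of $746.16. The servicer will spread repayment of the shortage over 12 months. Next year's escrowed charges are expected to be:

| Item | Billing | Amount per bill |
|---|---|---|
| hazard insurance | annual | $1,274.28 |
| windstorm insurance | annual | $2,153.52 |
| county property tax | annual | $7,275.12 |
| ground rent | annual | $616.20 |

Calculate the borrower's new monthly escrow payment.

Hazard insurance: $1,274.28 annually
Windstorm insurance: $2,153.52 annually
County property tax: $7,275.12 annually
Ground rent: $616.20 annually
Yearly total = $1,274.28 + $2,153.52 + $7,275.12 + $616.20 = $11,319.12
Per month = $11,319.12 / 12 = $943.26
Monthly shortage recovery: $746.16 ÷ 12 = $62.18
New monthly escrow = $943.26 + $62.18 = $1,005.44

$1,005.44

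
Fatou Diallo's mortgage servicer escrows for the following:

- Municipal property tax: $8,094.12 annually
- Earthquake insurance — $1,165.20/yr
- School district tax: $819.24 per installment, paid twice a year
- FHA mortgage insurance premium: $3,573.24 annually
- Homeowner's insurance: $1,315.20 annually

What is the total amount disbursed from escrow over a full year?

Municipal property tax — $8,094.12
Earthquake insurance — $1,165.20
School district tax — $819.24 × 2 = $1,638.48
FHA mortgage insurance premium — $3,573.24
Homeowner's insurance — $1,315.20
Total per year = $8,094.12 + $1,165.20 + $1,638.48 + $3,573.24 + $1,315.20 = $15,786.24

$15,786.24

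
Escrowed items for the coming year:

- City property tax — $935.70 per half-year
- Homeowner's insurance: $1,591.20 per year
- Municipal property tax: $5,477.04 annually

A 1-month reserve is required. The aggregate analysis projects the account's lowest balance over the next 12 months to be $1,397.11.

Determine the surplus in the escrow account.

City property tax: $935.70 × 2 = $1,871.40
Homeowner's insurance: $1,591.20
Municipal property tax: $5,477.04
Yearly total = $8,939.64
Monthly = $8,939.64 ÷ 12 = $744.97
Required cushion = 1 × $744.97 = $744.97
Surplus = $1,397.11 − $744.97 = $652.14

$652.14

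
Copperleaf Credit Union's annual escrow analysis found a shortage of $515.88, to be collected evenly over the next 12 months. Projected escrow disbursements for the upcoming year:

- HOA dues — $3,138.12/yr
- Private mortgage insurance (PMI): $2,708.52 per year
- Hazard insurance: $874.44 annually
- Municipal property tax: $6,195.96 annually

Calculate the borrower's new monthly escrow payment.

$1,119.41

HOA dues = $3,138.12
Private mortgage insurance (PMI) = $2,708.52
Hazard insurance = $874.44
Municipal property tax = $6,195.96
Total annual escrow = $3,138.12 + $2,708.52 + $874.44 + $6,195.96 = $12,917.04
Monthly = $12,917.04 / 12 = $1,076.42
Monthly shortage recovery: $515.88 / 12 = $42.99
Adjusted monthly = $1,076.42 + $42.99 = $1,119.41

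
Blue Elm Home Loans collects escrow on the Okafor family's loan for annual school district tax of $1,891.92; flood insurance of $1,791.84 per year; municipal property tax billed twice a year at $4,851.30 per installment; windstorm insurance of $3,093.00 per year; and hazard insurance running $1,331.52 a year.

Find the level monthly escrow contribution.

School district tax = $1,891.92/yr
Flood insurance = $1,791.84/yr
Municipal property tax = $4,851.30 × 2 = $9,702.60/yr
Windstorm insurance = $3,093.00/yr
Hazard insurance = $1,331.52/yr
Combined annual = $1,891.92 + $1,791.84 + $9,702.60 + $3,093.00 + $1,331.52 = $17,810.88
Base monthly escrow = $17,810.88 ÷ 12 = $1,484.24

$1,484.24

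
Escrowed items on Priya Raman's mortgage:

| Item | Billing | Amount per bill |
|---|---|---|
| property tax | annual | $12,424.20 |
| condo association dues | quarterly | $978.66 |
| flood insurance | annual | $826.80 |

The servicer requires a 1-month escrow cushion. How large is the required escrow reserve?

$1,430.47

Property tax: $12,424.20 per year
Condo association dues: $978.66 × 4 = $3,914.64 per year
Flood insurance: $826.80 per year
Combined annual = $12,424.20 + $3,914.64 + $826.80 = $17,165.64
Per month = $17,165.64 ÷ 12 = $1,430.47
Cushion = 1 × $1,430.47 = $1,430.47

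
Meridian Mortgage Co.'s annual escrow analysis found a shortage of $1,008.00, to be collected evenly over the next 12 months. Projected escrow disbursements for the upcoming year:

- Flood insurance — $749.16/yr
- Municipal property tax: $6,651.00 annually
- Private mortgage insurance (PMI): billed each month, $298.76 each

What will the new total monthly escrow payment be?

$999.44

Flood insurance = $749.16 per year
Municipal property tax = $6,651.00 per year
Private mortgage insurance (PMI) = $298.76 × 12 = $3,585.12 per year
Total annual escrow = $749.16 + $6,651.00 + $3,585.12 = $10,985.28
Monthly = $10,985.28 ÷ 12 = $915.44
Shortage spread = $1,008.00 / 12 = $84.00/mo
Adjusted monthly = $915.44 + $84.00 = $999.44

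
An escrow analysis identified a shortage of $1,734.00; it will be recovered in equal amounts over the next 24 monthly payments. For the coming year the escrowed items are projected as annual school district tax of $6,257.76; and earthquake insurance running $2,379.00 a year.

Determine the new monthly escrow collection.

$791.98

School district tax = $6,257.76
Earthquake insurance = $2,379.00
Yearly total = $6,257.76 + $2,379.00 = $8,636.76
Per month = $8,636.76 / 12 = $719.73
Shortage spread = $1,734.00 ÷ 24 = $72.25/mo
Adjusted monthly = $719.73 + $72.25 = $791.98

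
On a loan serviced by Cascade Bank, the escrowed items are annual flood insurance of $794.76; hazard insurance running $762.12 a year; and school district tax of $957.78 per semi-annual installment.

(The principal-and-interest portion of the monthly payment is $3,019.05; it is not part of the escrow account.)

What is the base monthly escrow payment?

$289.37

Flood insurance: $794.76/yr
Hazard insurance: $762.12/yr
School district tax: $957.78 × 2 = $1,915.56/yr
Combined annual = $794.76 + $762.12 + $1,915.56 = $3,472.44
Monthly = $3,472.44 / 12 = $289.37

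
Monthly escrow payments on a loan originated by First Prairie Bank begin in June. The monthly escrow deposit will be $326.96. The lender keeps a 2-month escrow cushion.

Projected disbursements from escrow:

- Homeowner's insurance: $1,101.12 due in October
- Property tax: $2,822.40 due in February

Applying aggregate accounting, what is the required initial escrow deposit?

Cushion = 2 × $326.96 = $653.92
Trial balance (start $0, +$326.96 each month, − disbursements):
  Jun: +$326.96 → $326.96
  Jul: +$326.96 → $653.92
  Aug: +$326.96 → $980.88
  Sep: +$326.96 → $1,307.84
  Oct: +$326.96 − $1,101.12 → $533.68
  Nov: +$326.96 → $860.64
  Dec: +$326.96 → $1,187.60
  Jan: +$326.96 → $1,514.56
  Feb: +$326.96 − $2,822.40 → -$980.88
  Mar: +$326.96 → -$653.92
  Apr: +$326.96 → -$326.96
  May: +$326.96 → $0.00
Lowest trial balance = -$980.88 (Feb)
Initial deposit = cushion − low point = $653.92 − (-$980.88) = $1,634.80

$1,634.80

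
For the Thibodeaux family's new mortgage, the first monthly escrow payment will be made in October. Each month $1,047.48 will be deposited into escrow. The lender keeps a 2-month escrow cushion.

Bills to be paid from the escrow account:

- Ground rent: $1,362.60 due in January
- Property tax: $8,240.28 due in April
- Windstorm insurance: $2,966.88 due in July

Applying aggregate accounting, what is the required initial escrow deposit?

Cushion = 2 × $1,047.48 = $2,094.96
Trial balance (start $0, +$1,047.48 each month, − disbursements):
  Oct: +$1,047.48 → $1,047.48
  Nov: +$1,047.48 → $2,094.96
  Dec: +$1,047.48 → $3,142.44
  Jan: +$1,047.48 − $1,362.60 → $2,827.32
  Feb: +$1,047.48 → $3,874.80
  Mar: +$1,047.48 → $4,922.28
  Apr: +$1,047.48 − $8,240.28 → -$2,270.52
  May: +$1,047.48 → -$1,223.04
  Jun: +$1,047.48 → -$175.56
  Jul: +$1,047.48 − $2,966.88 → -$2,094.96
  Aug: +$1,047.48 → -$1,047.48
  Sep: +$1,047.48 → $0.00
Lowest trial balance = -$2,270.52 (Apr)
Initial deposit = cushion − low point = $2,094.96 − (-$2,270.52) = $4,365.48

$4,365.48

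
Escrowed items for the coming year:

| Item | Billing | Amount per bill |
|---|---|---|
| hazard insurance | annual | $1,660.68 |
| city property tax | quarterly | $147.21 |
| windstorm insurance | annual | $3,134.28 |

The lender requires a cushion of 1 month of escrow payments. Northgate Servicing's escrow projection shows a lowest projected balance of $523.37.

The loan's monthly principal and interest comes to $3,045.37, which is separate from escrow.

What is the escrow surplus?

$74.72

Hazard insurance = $1,660.68 per year
City property tax = $147.21 × 4 = $588.84 per year
Windstorm insurance = $3,134.28 per year
Yearly total = $5,383.80
Monthly escrow = $5,383.80 / 12 = $448.65
Cushion = 1 × $448.65 = $448.65
Surplus = $523.37 − $448.65 = $74.72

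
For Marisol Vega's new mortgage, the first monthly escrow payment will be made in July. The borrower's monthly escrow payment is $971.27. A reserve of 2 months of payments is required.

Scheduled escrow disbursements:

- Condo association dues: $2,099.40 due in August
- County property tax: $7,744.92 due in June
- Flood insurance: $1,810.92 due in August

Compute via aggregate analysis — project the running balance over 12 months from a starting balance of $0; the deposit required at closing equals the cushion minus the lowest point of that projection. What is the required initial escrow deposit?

Cushion = 2 × $971.27 = $1,942.54
Trial balance (start $0, +$971.27 each month, − disbursements):
  Jul: +$971.27 → $971.27
  Aug: +$971.27 − $3,910.32 → -$1,967.78
  Sep: +$971.27 → -$996.51
  Oct: +$971.27 → -$25.24
  Nov: +$971.27 → $946.03
  Dec: +$971.27 → $1,917.30
  Jan: +$971.27 → $2,888.57
  Feb: +$971.27 → $3,859.84
  Mar: +$971.27 → $4,831.11
  Apr: +$971.27 → $5,802.38
  May: +$971.27 → $6,773.65
  Jun: +$971.27 − $7,744.92 → $0.00
Lowest trial balance = -$1,967.78 (Aug)
Initial deposit = cushion − low point = $1,942.54 − (-$1,967.78) = $3,910.32

$3,910.32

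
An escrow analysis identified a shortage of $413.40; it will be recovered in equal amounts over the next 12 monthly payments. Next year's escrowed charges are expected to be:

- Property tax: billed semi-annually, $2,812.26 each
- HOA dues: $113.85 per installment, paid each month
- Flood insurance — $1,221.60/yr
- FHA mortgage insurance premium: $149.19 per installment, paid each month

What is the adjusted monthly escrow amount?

Property tax = $2,812.26 × 2 = $5,624.52 per year
HOA dues = $113.85 × 12 = $1,366.20 per year
Flood insurance = $1,221.60 per year
FHA mortgage insurance premium = $149.19 × 12 = $1,790.28 per year
Yearly total = $10,002.60
Per month = $10,002.60 / 12 = $833.55
Shortage spread = $413.40 ÷ 12 = $34.45/mo
New monthly escrow = $833.55 + $34.45 = $868.00

$868.00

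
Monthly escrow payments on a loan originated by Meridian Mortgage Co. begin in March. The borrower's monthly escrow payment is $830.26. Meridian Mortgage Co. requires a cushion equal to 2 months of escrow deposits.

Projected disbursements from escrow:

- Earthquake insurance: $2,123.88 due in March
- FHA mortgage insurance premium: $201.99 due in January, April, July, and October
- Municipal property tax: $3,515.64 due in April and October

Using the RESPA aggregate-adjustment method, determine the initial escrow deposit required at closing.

Cushion = 2 × $830.26 = $1,660.52
Trial balance (start $0, +$830.26 each month, − disbursements):
  Mar: +$830.26 − $2,123.88 → -$1,293.62
  Apr: +$830.26 − $3,717.63 → -$4,180.99
  May: +$830.26 → -$3,350.73
  Jun: +$830.26 → -$2,520.47
  Jul: +$830.26 − $201.99 → -$1,892.20
  Aug: +$830.26 → -$1,061.94
  Sep: +$830.26 → -$231.68
  Oct: +$830.26 − $3,717.63 → -$3,119.05
  Nov: +$830.26 → -$2,288.79
  Dec: +$830.26 → -$1,458.53
  Jan: +$830.26 − $201.99 → -$830.26
  Feb: +$830.26 → $0.00
Lowest trial balance = -$4,180.99 (Apr)
Initial deposit = cushion − low point = $1,660.52 − (-$4,180.99) = $5,841.51

$5,841.51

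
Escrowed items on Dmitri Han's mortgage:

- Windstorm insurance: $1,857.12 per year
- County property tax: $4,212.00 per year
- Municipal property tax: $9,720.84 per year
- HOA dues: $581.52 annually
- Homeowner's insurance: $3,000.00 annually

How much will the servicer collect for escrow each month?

$1,614.29

Windstorm insurance — $1,857.12
County property tax — $4,212.00
Municipal property tax — $9,720.84
HOA dues — $581.52
Homeowner's insurance — $3,000.00
Yearly total = $1,857.12 + $4,212.00 + $9,720.84 + $581.52 + $3,000.00 = $19,371.48
Monthly = $19,371.48 / 12 = $1,614.29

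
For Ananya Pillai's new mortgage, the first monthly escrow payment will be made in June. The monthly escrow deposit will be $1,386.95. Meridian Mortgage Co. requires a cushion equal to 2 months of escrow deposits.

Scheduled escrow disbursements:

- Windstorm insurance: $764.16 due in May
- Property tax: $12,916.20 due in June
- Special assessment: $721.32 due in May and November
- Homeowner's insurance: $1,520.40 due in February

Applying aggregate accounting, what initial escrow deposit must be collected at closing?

Cushion = 2 × $1,386.95 = $2,773.90
Trial balance (start $0, +$1,386.95 each month, − disbursements):
  Jun: +$1,386.95 − $12,916.20 → -$11,529.25
  Jul: +$1,386.95 → -$10,142.30
  Aug: +$1,386.95 → -$8,755.35
  Sep: +$1,386.95 → -$7,368.40
  Oct: +$1,386.95 → -$5,981.45
  Nov: +$1,386.95 − $721.32 → -$5,315.82
  Dec: +$1,386.95 → -$3,928.87
  Jan: +$1,386.95 → -$2,541.92
  Feb: +$1,386.95 − $1,520.40 → -$2,675.37
  Mar: +$1,386.95 → -$1,288.42
  Apr: +$1,386.95 → $98.53
  May: +$1,386.95 − $1,485.48 → $0.00
Lowest trial balance = -$11,529.25 (Jun)
Initial deposit = cushion − low point = $2,773.90 − (-$11,529.25) = $14,303.15

$14,303.15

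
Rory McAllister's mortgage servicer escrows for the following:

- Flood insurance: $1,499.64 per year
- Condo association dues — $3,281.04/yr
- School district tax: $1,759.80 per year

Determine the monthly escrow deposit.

$545.04

Flood insurance: $1,499.64
Condo association dues: $3,281.04
School district tax: $1,759.80
Annual escrow total = $1,499.64 + $3,281.04 + $1,759.80 = $6,540.48
Base monthly escrow = $6,540.48 / 12 = $545.04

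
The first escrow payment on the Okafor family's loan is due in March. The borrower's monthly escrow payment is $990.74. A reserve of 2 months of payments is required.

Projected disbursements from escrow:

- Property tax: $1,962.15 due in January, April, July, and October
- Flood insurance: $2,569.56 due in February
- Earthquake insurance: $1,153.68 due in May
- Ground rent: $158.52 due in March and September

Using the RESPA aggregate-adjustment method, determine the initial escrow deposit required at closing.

Cushion = 2 × $990.74 = $1,981.48
Trial balance (start $0, +$990.74 each month, − disbursements):
  Mar: +$990.74 − $158.52 → $832.22
  Apr: +$990.74 − $1,962.15 → -$139.19
  May: +$990.74 − $1,153.68 → -$302.13
  Jun: +$990.74 → $688.61
  Jul: +$990.74 − $1,962.15 → -$282.80
  Aug: +$990.74 → $707.94
  Sep: +$990.74 − $158.52 → $1,540.16
  Oct: +$990.74 − $1,962.15 → $568.75
  Nov: +$990.74 → $1,559.49
  Dec: +$990.74 → $2,550.23
  Jan: +$990.74 − $1,962.15 → $1,578.82
  Feb: +$990.74 − $2,569.56 → $0.00
Lowest trial balance = -$302.13 (May)
Initial deposit = cushion − low point = $1,981.48 − (-$302.13) = $2,283.61

$2,283.61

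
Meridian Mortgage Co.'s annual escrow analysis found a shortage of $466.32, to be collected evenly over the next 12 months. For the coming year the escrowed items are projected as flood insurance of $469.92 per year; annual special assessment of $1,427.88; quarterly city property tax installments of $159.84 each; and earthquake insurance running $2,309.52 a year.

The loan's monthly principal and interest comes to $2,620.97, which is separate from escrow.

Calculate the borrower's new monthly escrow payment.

$442.75

Flood insurance — $469.92/yr
Special assessment — $1,427.88/yr
City property tax — $159.84 × 4 = $639.36/yr
Earthquake insurance — $2,309.52/yr
Total annual escrow = $469.92 + $1,427.88 + $639.36 + $2,309.52 = $4,846.68
Monthly escrow = $4,846.68 / 12 = $403.89
Shortage spread = $466.32 ÷ 12 = $38.86/mo
Adjusted monthly = $403.89 + $38.86 = $442.75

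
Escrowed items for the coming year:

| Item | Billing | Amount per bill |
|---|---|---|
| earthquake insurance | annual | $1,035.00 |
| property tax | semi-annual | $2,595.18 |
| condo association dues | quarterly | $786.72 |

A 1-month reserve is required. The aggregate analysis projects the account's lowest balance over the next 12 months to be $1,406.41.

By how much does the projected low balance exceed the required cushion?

Earthquake insurance: $1,035.00
Property tax: $2,595.18 × 2 = $5,190.36
Condo association dues: $786.72 × 4 = $3,146.88
Yearly total = $9,372.24
Monthly escrow = $9,372.24 ÷ 12 = $781.02
Cushion = 1 × $781.02 = $781.02
Excess over cushion: $1,406.41 − $781.02 = $625.39

$625.39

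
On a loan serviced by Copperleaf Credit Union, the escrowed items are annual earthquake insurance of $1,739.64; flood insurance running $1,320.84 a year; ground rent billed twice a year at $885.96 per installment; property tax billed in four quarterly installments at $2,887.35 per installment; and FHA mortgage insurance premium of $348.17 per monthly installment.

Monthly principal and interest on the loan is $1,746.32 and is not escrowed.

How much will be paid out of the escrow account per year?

$20,559.84

Earthquake insurance = $1,739.64
Flood insurance = $1,320.84
Ground rent = $885.96 × 2 = $1,771.92
Property tax = $2,887.35 × 4 = $11,549.40
FHA mortgage insurance premium = $348.17 × 12 = $4,178.04
Yearly total = $1,739.64 + $1,320.84 + $1,771.92 + $11,549.40 + $4,178.04 = $20,559.84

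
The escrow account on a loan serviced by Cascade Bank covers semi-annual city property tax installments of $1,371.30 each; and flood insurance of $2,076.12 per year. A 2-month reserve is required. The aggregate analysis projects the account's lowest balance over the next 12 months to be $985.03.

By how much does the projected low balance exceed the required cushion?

City property tax = $1,371.30 × 2 = $2,742.60/yr
Flood insurance = $2,076.12/yr
Yearly total = $4,818.72
Base monthly escrow = $4,818.72 / 12 = $401.56
Required cushion = 2 × $401.56 = $803.12
Surplus = $985.03 − $803.12 = $181.91

$181.91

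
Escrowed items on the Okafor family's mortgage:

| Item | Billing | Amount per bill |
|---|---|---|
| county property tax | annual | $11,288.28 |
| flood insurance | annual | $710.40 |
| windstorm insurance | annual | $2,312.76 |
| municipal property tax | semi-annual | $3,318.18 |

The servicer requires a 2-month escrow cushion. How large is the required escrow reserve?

$3,491.30

County property tax: $11,288.28 annually
Flood insurance: $710.40 annually
Windstorm insurance: $2,312.76 annually
Municipal property tax: $3,318.18 × 2 = $6,636.36 annually
Yearly total = $20,947.80
Per month = $20,947.80 ÷ 12 = $1,745.65
Cushion = 2 × $1,745.65 = $3,491.30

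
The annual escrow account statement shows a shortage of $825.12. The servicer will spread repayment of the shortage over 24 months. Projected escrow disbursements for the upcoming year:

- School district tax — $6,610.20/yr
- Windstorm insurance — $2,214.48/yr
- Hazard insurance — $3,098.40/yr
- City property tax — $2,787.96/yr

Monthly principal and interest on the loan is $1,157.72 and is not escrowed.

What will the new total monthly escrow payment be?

$1,260.30

School district tax = $6,610.20
Windstorm insurance = $2,214.48
Hazard insurance = $3,098.40
City property tax = $2,787.96
Total per year = $6,610.20 + $2,214.48 + $3,098.40 + $2,787.96 = $14,711.04
Monthly = $14,711.04 / 12 = $1,225.92
Shortage per month = $825.12 ÷ 24 = $34.38
New monthly escrow = $1,225.92 + $34.38 = $1,260.30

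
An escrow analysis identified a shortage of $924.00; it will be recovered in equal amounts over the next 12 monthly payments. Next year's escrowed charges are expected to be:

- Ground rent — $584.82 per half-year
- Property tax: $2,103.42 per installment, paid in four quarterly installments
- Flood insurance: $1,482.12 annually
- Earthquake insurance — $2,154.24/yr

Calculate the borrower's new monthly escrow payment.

Ground rent = $584.82 × 2 = $1,169.64/yr
Property tax = $2,103.42 × 4 = $8,413.68/yr
Flood insurance = $1,482.12/yr
Earthquake insurance = $2,154.24/yr
Total annual escrow = $13,219.68
Monthly = $13,219.68 / 12 = $1,101.64
Monthly shortage recovery: $924.00 / 12 = $77.00
Adjusted monthly = $1,101.64 + $77.00 = $1,178.64

$1,178.64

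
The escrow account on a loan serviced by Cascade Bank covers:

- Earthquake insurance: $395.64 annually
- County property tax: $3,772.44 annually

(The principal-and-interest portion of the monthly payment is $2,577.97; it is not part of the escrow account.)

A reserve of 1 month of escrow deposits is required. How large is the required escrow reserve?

$347.34

Earthquake insurance: $395.64/yr
County property tax: $3,772.44/yr
Yearly total = $4,168.08
Monthly escrow = $4,168.08 ÷ 12 = $347.34
Cushion = 1 × $347.34 = $347.34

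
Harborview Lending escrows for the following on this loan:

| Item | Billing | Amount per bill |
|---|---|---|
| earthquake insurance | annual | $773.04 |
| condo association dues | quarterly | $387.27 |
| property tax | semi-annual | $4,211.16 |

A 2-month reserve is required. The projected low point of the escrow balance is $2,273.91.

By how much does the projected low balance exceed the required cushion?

$483.17

Earthquake insurance: $773.04 per year
Condo association dues: $387.27 × 4 = $1,549.08 per year
Property tax: $4,211.16 × 2 = $8,422.32 per year
Yearly total = $773.04 + $1,549.08 + $8,422.32 = $10,744.44
Per month = $10,744.44 ÷ 12 = $895.37
Cushion = 2 × $895.37 = $1,790.74
Excess over cushion: $2,273.91 − $1,790.74 = $483.17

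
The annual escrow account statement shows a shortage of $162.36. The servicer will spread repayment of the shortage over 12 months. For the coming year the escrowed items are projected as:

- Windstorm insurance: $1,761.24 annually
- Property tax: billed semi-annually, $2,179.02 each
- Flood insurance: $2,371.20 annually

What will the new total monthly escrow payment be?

$721.07

Windstorm insurance — $1,761.24 annually
Property tax — $2,179.02 × 2 = $4,358.04 annually
Flood insurance — $2,371.20 annually
Total annual escrow = $8,490.48
Per month = $8,490.48 / 12 = $707.54
Shortage spread = $162.36 / 12 = $13.53/mo
Adjusted monthly = $707.54 + $13.53 = $721.07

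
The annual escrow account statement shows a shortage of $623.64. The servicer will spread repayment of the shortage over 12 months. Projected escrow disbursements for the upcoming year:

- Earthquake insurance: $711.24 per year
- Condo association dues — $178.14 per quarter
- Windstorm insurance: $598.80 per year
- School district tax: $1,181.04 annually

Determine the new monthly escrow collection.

$318.94

Earthquake insurance: $711.24 annually
Condo association dues: $178.14 × 4 = $712.56 annually
Windstorm insurance: $598.80 annually
School district tax: $1,181.04 annually
Combined annual = $3,203.64
Monthly escrow = $3,203.64 / 12 = $266.97
Shortage per month = $623.64 / 12 = $51.97
New monthly escrow = $266.97 + $51.97 = $318.94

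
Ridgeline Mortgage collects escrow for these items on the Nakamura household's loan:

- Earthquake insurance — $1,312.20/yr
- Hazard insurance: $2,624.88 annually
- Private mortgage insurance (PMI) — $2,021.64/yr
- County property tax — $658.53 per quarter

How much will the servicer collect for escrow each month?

$716.07

Earthquake insurance — $1,312.20/yr
Hazard insurance — $2,624.88/yr
Private mortgage insurance (PMI) — $2,021.64/yr
County property tax — $658.53 × 4 = $2,634.12/yr
Annual escrow total = $1,312.20 + $2,624.88 + $2,021.64 + $2,634.12 = $8,592.84
Monthly escrow = $8,592.84 ÷ 12 = $716.07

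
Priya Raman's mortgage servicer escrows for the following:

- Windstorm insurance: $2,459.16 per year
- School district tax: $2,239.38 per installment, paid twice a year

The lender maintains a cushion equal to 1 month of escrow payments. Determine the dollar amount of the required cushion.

Windstorm insurance — $2,459.16 annually
School district tax — $2,239.38 × 2 = $4,478.76 annually
Total annual escrow = $6,937.92
Base monthly escrow = $6,937.92 ÷ 12 = $578.16
Required cushion = 1 × $578.16 = $578.16

$578.16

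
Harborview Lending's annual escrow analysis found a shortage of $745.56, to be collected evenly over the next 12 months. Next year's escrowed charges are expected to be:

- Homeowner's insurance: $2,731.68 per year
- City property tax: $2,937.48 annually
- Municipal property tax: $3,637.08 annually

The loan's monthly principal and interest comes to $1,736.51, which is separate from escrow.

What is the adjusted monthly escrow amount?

Homeowner's insurance — $2,731.68
City property tax — $2,937.48
Municipal property tax — $3,637.08
Total annual escrow = $2,731.68 + $2,937.48 + $3,637.08 = $9,306.24
Monthly = $9,306.24 ÷ 12 = $775.52
Shortage spread = $745.56 / 12 = $62.13/mo
New monthly escrow = $775.52 + $62.13 = $837.65

$837.65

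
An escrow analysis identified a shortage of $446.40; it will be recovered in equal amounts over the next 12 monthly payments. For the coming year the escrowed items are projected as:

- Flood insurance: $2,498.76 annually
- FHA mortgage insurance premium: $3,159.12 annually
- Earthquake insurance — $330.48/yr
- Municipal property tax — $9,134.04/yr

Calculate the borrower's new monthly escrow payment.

Flood insurance: $2,498.76/yr
FHA mortgage insurance premium: $3,159.12/yr
Earthquake insurance: $330.48/yr
Municipal property tax: $9,134.04/yr
Annual escrow total = $15,122.40
Per month = $15,122.40 / 12 = $1,260.20
Monthly shortage recovery: $446.40 ÷ 12 = $37.20
New monthly escrow = $1,260.20 + $37.20 = $1,297.40

$1,297.40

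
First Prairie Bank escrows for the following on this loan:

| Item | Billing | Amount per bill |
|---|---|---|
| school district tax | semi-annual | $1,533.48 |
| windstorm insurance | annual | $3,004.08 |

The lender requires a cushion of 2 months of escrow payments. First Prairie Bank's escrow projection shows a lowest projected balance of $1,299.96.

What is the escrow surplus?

School district tax = $1,533.48 × 2 = $3,066.96 per year
Windstorm insurance = $3,004.08 per year
Annual escrow total = $3,066.96 + $3,004.08 = $6,071.04
Per month = $6,071.04 / 12 = $505.92
Required reserve = 2 × $505.92 = $1,011.84
Excess over cushion: $1,299.96 − $1,011.84 = $288.12

$288.12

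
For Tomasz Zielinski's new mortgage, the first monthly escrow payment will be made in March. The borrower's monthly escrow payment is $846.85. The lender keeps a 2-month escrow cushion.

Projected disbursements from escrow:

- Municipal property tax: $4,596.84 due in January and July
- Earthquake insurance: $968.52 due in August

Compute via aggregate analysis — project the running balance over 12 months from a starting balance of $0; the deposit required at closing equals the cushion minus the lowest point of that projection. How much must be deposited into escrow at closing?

$2,540.55

Cushion = 2 × $846.85 = $1,693.70
Trial balance (start $0, +$846.85 each month, − disbursements):
  Mar: +$846.85 → $846.85
  Apr: +$846.85 → $1,693.70
  May: +$846.85 → $2,540.55
  Jun: +$846.85 → $3,387.40
  Jul: +$846.85 − $4,596.84 → -$362.59
  Aug: +$846.85 − $968.52 → -$484.26
  Sep: +$846.85 → $362.59
  Oct: +$846.85 → $1,209.44
  Nov: +$846.85 → $2,056.29
  Dec: +$846.85 → $2,903.14
  Jan: +$846.85 − $4,596.84 → -$846.85
  Feb: +$846.85 → $0.00
Lowest trial balance = -$846.85 (Jan)
Initial deposit = cushion − low point = $1,693.70 − (-$846.85) = $2,540.55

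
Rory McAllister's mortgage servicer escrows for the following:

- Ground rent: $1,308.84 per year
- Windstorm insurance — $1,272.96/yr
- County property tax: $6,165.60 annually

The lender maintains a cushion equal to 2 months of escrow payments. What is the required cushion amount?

$1,457.90

Ground rent = $1,308.84
Windstorm insurance = $1,272.96
County property tax = $6,165.60
Annual escrow total = $1,308.84 + $1,272.96 + $6,165.60 = $8,747.40
Per month = $8,747.40 / 12 = $728.95
Cushion = 2 × $728.95 = $1,457.90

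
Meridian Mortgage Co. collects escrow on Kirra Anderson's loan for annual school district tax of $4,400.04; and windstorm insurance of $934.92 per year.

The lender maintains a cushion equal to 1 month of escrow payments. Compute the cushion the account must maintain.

$444.58

School district tax = $4,400.04 per year
Windstorm insurance = $934.92 per year
Annual escrow total = $5,334.96
Base monthly escrow = $5,334.96 / 12 = $444.58
Required cushion = 1 × $444.58 = $444.58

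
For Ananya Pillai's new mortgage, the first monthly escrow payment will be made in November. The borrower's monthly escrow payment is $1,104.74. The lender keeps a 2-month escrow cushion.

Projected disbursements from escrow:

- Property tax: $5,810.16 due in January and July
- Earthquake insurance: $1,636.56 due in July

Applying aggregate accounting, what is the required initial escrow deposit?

Cushion = 2 × $1,104.74 = $2,209.48
Trial balance (start $0, +$1,104.74 each month, − disbursements):
  Nov: +$1,104.74 → $1,104.74
  Dec: +$1,104.74 → $2,209.48
  Jan: +$1,104.74 − $5,810.16 → -$2,495.94
  Feb: +$1,104.74 → -$1,391.20
  Mar: +$1,104.74 → -$286.46
  Apr: +$1,104.74 → $818.28
  May: +$1,104.74 → $1,923.02
  Jun: +$1,104.74 → $3,027.76
  Jul: +$1,104.74 − $7,446.72 → -$3,314.22
  Aug: +$1,104.74 → -$2,209.48
  Sep: +$1,104.74 → -$1,104.74
  Oct: +$1,104.74 → $0.00
Lowest trial balance = -$3,314.22 (Jul)
Initial deposit = cushion − low point = $2,209.48 − (-$3,314.22) = $5,523.70

$5,523.70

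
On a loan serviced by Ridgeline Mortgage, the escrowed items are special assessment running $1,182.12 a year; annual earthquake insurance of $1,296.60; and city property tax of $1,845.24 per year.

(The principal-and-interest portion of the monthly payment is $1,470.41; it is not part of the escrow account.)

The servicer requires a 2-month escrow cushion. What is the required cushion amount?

Special assessment: $1,182.12 per year
Earthquake insurance: $1,296.60 per year
City property tax: $1,845.24 per year
Combined annual = $1,182.12 + $1,296.60 + $1,845.24 = $4,323.96
Per month = $4,323.96 ÷ 12 = $360.33
Required cushion = 2 × $360.33 = $720.66

$720.66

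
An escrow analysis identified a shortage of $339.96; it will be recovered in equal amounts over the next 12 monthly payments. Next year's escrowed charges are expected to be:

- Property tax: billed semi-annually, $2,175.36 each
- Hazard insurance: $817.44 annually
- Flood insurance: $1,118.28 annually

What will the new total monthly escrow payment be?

$552.20

Property tax = $2,175.36 × 2 = $4,350.72 per year
Hazard insurance = $817.44 per year
Flood insurance = $1,118.28 per year
Total per year = $6,286.44
Monthly = $6,286.44 / 12 = $523.87
Shortage spread = $339.96 ÷ 12 = $28.33/mo
Adjusted monthly = $523.87 + $28.33 = $552.20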